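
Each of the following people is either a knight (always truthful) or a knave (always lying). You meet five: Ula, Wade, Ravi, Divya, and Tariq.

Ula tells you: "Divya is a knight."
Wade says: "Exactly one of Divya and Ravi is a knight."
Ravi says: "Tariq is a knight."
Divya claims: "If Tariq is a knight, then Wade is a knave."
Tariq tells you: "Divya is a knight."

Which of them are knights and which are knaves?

Consider Ula. Suppose Ula is a knave.
Then no assignment of the remaining roles makes every statement match its speaker's type — contradiction.
So Ula is a knight.
Consider Wade. Suppose Wade is a knight.
Then no assignment of the remaining roles makes every statement match its speaker's type — contradiction.
So Wade is a knave.
With that fixed, Divya's statement is true, so Divya is a knight.
With that fixed, Tariq's statement is true, so Tariq is a knight.
With that fixed, Ravi's statement is true, so Ravi is a knight.

Ula: knight, Wade: knave, Ravi: knight, Divya: knight, Tariq: knight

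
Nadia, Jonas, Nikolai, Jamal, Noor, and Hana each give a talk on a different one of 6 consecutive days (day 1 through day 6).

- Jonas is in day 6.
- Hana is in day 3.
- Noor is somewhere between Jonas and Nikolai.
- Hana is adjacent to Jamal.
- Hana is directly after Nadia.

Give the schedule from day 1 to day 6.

From clue 1: Jonas → day 6.
From clues 1–2: Hana → day 3.
From clues 1–3: Nikolai is in {1,2,4}.
From clues 1–4: Jamal is in {2,4}.
From clues 1–5: Nikolai → day 1, Nadia → day 2, Jamal → day 4, Noor → day 5.

Nikolai, Nadia, Hana, Jamal, Noor, Jonas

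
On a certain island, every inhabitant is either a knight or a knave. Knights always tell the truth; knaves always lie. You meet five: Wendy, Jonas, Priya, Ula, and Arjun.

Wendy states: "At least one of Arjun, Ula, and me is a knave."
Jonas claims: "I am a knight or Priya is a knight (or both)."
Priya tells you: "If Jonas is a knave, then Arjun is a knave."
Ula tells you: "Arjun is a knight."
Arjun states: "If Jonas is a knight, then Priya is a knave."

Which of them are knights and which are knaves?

Wendy: knight, Jonas: knight, Priya: knight, Ula: knave, Arjun: knave

Consider Wendy. Suppose Wendy is a knave.
Then Wendy's own statement would have to be false, but it can't be — contradiction.
So Wendy is a knight.
Consider Jonas. Suppose Jonas is a knave.
Then no assignment of the remaining roles makes every statement match its speaker's type — contradiction.
So Jonas is a knight.
With that fixed, Priya's statement is true, so Priya is a knight.
With that fixed, Arjun's statement is false, so Arjun is a knave.
With that fixed, Ula's statement is false, so Ula is a knave.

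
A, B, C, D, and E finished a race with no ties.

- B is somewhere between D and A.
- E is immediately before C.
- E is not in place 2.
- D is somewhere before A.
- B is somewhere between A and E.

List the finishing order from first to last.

From clue 1: B is in {2,3,4}.
From clues 1–2: B is in {2,4}.
From clues 1–4: A is in {3,5}.
From clues 1–5: E → place 1, C → place 2, D → place 3, B → place 4, A → place 5.

E, C, D, B, A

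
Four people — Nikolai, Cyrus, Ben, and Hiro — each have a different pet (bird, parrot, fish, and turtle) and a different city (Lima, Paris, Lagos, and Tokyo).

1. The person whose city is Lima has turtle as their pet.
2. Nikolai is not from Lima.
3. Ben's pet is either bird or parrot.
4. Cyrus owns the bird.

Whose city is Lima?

With clues 1–2, Nikolai is impossible for the one with city Lima.
With clues 1–3, Ben is impossible for the one with city Lima.
With clues 1–4, Cyrus is impossible for the one with city Lima.
That leaves Hiro.

Hiro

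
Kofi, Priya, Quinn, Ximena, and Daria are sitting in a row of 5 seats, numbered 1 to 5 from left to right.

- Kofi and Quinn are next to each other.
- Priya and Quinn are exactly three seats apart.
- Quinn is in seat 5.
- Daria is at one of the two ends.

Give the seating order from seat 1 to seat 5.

Daria, Priya, Ximena, Kofi, Quinn

From clues 1–2: Priya is in {1,2,4,5}.
From clues 1–3: Priya → seat 2, Kofi → seat 4, Quinn → seat 5.
From clues 1–4: Daria → seat 1, Ximena → seat 3.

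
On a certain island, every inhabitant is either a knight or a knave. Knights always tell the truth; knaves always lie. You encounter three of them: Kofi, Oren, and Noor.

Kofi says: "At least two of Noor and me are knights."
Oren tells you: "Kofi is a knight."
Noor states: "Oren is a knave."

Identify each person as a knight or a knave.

Kofi: knave, Oren: knave, Noor: knight

Consider Kofi. Suppose Kofi is a knight.
Then no assignment of the remaining roles makes every statement match its speaker's type — contradiction.
So Kofi is a knave.
With that fixed, Oren's statement is false, so Oren is a knave.
With that fixed, Noor's statement is true, so Noor is a knight.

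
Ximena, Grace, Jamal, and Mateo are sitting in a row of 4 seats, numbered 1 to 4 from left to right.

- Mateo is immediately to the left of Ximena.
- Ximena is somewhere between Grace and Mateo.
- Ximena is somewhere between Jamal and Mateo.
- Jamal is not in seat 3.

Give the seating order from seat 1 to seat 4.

From clue 1: Ximena is in {2,3,4}.
From clues 1–2: Ximena is in {2,3}.
From clues 1–3: Mateo → seat 1, Ximena → seat 2.
From clues 1–4: Grace → seat 3, Jamal → seat 4.

Mateo, Ximena, Grace, Jamal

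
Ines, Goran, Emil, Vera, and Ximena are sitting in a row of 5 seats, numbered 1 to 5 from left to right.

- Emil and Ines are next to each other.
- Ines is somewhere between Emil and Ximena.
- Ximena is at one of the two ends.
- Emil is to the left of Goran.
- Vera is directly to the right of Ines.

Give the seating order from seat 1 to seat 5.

Emil, Ines, Vera, Goran, Ximena

From clues 1–2: Ines is in {2,3,4}.
From clues 1–3: Ximena is in {1,5}.
From clues 1–4: Ines is in {2,3}.
From clues 1–5: Emil → seat 1, Ines → seat 2, Vera → seat 3, Goran → seat 4, Ximena → seat 5.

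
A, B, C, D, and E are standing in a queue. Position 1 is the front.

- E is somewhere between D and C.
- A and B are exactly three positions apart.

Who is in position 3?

With clues 1–2, A, B, C, and D are ruled out for position 3.
So position 3 is E.

E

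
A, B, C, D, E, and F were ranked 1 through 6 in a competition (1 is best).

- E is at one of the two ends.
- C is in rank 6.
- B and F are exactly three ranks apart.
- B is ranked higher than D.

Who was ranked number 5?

With clue 1, E is ruled out for rank 5.
With clues 1–2, C is ruled out for rank 5.
With clues 1–3, A and D are ruled out for rank 5.
With clues 1–4, B is ruled out for rank 5.
So rank 5 is F.

F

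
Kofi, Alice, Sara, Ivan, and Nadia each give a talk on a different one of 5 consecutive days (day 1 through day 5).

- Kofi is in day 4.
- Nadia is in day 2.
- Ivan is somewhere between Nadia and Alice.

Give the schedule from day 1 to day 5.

Sara, Nadia, Ivan, Kofi, Alice

From clue 1: Kofi → day 4.
From clues 1–2: Nadia → day 2.
From clues 1–3: Sara → day 1, Ivan → day 3, Alice → day 5.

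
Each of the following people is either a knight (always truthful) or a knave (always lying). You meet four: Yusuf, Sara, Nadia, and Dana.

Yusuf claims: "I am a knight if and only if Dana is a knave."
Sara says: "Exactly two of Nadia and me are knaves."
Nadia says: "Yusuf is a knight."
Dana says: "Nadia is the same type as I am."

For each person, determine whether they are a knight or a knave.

Yusuf: knight, Sara: knave, Nadia: knight, Dana: knave

Consider Yusuf. Suppose Yusuf is a knave.
Then no assignment of the remaining roles makes every statement match its speaker's type — contradiction.
So Yusuf is a knight.
With that fixed, Nadia's statement is true, so Nadia is a knight.
With that fixed, Sara's statement is false, so Sara is a knave.
Consider Dana. Suppose Dana is a knight.
Then Yusuf's statement comes out false, contradicting Yusuf being a knight.
So Dana is a knave.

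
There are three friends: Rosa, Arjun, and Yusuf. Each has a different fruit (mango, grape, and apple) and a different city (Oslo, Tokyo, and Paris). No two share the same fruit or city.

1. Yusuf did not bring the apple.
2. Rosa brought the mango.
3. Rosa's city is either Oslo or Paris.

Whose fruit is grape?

Yusuf

With clues 1–2, Arjun and Rosa are impossible for the one with fruit grape.
That leaves Yusuf.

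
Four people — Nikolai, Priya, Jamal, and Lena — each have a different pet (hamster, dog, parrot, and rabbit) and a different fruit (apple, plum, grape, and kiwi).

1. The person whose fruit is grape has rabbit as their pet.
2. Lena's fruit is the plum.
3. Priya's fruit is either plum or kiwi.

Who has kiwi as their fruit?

Priya

With clues 1–2, Lena is impossible for the one with fruit kiwi.
With clues 1–3, Jamal and Nikolai are impossible for the one with fruit kiwi.
That leaves Priya.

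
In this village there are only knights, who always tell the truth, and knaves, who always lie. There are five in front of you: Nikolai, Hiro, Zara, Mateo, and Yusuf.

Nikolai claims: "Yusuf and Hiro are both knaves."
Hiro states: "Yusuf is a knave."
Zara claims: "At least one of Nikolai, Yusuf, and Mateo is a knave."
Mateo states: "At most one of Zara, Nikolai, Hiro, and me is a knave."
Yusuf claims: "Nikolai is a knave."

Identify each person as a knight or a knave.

Consider Nikolai. Suppose Nikolai is a knight.
Then no assignment of the remaining roles makes every statement match its speaker's type — contradiction.
So Nikolai is a knave.
With that fixed, Zara's statement is true, so Zara is a knight.
With that fixed, Yusuf's statement is true, so Yusuf is a knight.
With that fixed, Hiro's statement is false, so Hiro is a knave.
With that fixed, Mateo's statement is false, so Mateo is a knave.

Nikolai: knave, Hiro: knave, Zara: knight, Mateo: knave, Yusuf: knight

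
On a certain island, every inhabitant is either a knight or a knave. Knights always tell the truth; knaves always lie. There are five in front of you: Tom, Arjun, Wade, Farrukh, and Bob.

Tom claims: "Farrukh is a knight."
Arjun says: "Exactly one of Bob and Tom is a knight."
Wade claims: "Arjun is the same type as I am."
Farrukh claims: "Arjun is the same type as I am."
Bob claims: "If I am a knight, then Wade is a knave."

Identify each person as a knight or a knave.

Tom: knave, Arjun: knight, Wade: knave, Farrukh: knave, Bob: knight

Consider Tom. Suppose Tom is a knight.
Then no assignment of the remaining roles makes every statement match its speaker's type — contradiction.
So Tom is a knave.
Consider Arjun. Suppose Arjun is a knave.
Then whichever role Wade has, Wade's statement has the wrong truth value — contradiction.
So Arjun is a knight.
Consider Wade. Suppose Wade is a knight.
Then whichever role Bob has, Bob's statement has the wrong truth value — contradiction.
So Wade is a knave.
With that fixed, Bob's statement is true, so Bob is a knight.
Consider Farrukh. Suppose Farrukh is a knight.
Then Tom's statement comes out true, contradicting Tom being a knave.
So Farrukh is a knave.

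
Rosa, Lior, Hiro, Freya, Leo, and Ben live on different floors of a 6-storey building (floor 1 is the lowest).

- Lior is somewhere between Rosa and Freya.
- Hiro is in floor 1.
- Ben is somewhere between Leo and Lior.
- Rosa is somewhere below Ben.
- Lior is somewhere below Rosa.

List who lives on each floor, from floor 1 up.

Hiro, Freya, Lior, Rosa, Ben, Leo

From clue 1: Lior is in {2,3,4,5}.
From clues 1–2: Hiro → floor 1.
From clues 1–3: Lior is in {3,5}.
From clues 1–5: Freya → floor 2, Lior → floor 3, Rosa → floor 4, Ben → floor 5, Leo → floor 6.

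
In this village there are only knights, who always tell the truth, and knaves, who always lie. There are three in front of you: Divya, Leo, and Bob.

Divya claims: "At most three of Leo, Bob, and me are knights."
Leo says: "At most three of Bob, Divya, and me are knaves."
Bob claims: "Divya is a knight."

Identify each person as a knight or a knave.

Divya: knight, Leo: knight, Bob: knight

Regardless of anyone's role, Divya's statement is true, so Divya is a knight.
With that fixed, Leo's statement is true, so Leo is a knight.
With that fixed, Bob's statement is true, so Bob is a knight.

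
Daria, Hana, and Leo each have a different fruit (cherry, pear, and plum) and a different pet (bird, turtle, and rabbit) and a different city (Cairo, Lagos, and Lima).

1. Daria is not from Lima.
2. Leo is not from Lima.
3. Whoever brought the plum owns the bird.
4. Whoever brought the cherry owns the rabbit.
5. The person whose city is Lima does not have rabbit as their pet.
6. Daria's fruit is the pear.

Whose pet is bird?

With clues 1–6, Daria and Leo are impossible for the one with pet bird.
That leaves Hana.

Hana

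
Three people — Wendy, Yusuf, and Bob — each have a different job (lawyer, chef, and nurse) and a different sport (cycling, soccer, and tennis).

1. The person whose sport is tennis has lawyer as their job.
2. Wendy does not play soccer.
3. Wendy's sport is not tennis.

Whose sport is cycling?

Wendy

With clues 1–3, Bob and Yusuf are impossible for the one with sport cycling.
That leaves Wendy.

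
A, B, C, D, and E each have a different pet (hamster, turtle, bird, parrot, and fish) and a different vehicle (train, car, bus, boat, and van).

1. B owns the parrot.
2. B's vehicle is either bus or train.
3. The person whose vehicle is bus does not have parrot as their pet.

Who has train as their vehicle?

With clues 1–3, A, C, D, and E are impossible for the one with vehicle train.
That leaves B.

B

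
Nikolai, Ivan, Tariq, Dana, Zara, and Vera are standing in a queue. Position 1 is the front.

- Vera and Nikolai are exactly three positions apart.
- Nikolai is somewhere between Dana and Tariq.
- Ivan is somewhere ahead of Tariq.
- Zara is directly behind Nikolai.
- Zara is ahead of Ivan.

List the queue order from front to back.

Dana, Nikolai, Zara, Ivan, Vera, Tariq

From clues 1–2: Nikolai is in {2,3,4,5}.
From clues 1–4: Nikolai is in {2,3,4}.
From clues 1–5: Dana → position 1, Nikolai → position 2, Zara → position 3, Ivan → position 4, Vera → position 5, Tariq → position 6.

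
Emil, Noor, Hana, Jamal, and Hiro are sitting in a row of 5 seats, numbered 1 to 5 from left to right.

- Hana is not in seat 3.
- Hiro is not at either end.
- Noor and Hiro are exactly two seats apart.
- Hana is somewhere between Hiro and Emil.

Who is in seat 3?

Hiro

With clue 1, Hana is ruled out for seat 3.
With clues 1–3, Noor is ruled out for seat 3.
With clues 1–4, Emil and Jamal are ruled out for seat 3.
So seat 3 is Hiro.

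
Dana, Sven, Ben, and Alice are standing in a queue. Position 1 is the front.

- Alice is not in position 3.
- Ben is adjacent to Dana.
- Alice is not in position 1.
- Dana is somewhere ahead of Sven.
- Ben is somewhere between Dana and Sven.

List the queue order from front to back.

Dana, Ben, Sven, Alice

From clue 1: Alice is in {1,2,4}.
From clues 1–3: Sven is in {1,3}.
From clues 1–4: Sven → position 3, Alice → position 4.
From clues 1–5: Dana → position 1, Ben → position 2.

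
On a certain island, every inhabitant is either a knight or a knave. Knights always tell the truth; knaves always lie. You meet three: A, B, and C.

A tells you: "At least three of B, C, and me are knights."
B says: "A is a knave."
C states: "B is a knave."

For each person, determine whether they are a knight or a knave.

Consider A. Suppose A is a knight.
Then no assignment of the remaining roles makes every statement match its speaker's type — contradiction.
So A is a knave.
With that fixed, B's statement is true, so B is a knight.
With that fixed, C's statement is false, so C is a knave.

A: knave, B: knight, C: knave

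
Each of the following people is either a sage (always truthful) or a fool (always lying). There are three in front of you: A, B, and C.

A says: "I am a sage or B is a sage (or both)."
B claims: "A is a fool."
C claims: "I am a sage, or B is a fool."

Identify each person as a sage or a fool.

A: sage, B: fool, C: sage

Consider A. Suppose A is a fool.
Then no assignment of the remaining roles makes every statement match its speaker's type — contradiction.
So A is a sage.
With that fixed, B's statement is false, so B is a fool.
With that fixed, C's statement is true, so C is a sage.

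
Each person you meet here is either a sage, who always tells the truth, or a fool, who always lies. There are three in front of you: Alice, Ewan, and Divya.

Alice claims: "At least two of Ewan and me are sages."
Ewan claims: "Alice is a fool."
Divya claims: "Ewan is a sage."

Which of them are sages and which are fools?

Consider Alice. Suppose Alice is a sage.
Then no assignment of the remaining roles makes every statement match its speaker's type — contradiction.
So Alice is a fool.
With that fixed, Ewan's statement is true, so Ewan is a sage.
With that fixed, Divya's statement is true, so Divya is a sage.

Alice: fool, Ewan: sage, Divya: sage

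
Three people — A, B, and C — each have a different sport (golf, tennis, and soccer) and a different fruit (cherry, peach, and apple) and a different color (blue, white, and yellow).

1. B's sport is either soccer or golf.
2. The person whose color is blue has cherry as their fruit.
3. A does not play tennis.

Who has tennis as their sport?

C

Clue 1 rules out B for the one with sport tennis.
With clues 1–3, A is impossible for the one with sport tennis.
That leaves C.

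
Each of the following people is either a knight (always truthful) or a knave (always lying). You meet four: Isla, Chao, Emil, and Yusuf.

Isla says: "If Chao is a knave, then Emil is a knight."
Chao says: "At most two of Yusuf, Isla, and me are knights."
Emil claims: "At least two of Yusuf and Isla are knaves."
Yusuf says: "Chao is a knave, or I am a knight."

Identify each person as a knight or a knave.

Consider Isla. Suppose Isla is a knave.
Then no assignment of the remaining roles makes every statement match its speaker's type — contradiction.
So Isla is a knight.
With that fixed, Emil's statement is false, so Emil is a knave.
Consider Chao. Suppose Chao is a knave.
Then Isla's statement comes out false, contradicting Isla being a knight.
So Chao is a knight.
Consider Yusuf. Suppose Yusuf is a knight.
Then Chao's statement comes out false, contradicting Chao being a knight.
So Yusuf is a knave.

Isla: knight, Chao: knight, Emil: knave, Yusuf: knave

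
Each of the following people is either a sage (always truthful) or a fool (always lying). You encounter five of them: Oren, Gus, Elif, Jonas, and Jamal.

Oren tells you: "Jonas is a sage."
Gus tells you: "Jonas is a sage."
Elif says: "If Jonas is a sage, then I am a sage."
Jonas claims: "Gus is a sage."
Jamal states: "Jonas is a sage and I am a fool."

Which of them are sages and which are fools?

Consider Oren. Suppose Oren is a sage.
Then no assignment of the remaining roles makes every statement match its speaker's type — contradiction.
So Oren is a fool.
Consider Gus. Suppose Gus is a sage.
Then no assignment of the remaining roles makes every statement match its speaker's type — contradiction.
So Gus is a fool.
With that fixed, Jonas's statement is false, so Jonas is a fool.
With that fixed, Jamal's statement is false, so Jamal is a fool.
With that fixed, Elif's statement is true, so Elif is a sage.

Oren: fool, Gus: fool, Elif: sage, Jonas: fool, Jamal: fool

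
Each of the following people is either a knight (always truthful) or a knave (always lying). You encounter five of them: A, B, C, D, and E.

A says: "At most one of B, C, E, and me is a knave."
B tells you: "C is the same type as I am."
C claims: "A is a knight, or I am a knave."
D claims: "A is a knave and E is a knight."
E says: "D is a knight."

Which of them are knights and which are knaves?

Consider A. Suppose A is a knave.
Then whichever role C has, C's statement has the wrong truth value — contradiction.
So A is a knight.
With that fixed, C's statement is true, so C is a knight.
With that fixed, D's statement is false, so D is a knave.
With that fixed, E's statement is false, so E is a knave.
Consider B. Suppose B is a knave.
Then A's statement comes out false, contradicting A being a knight.
So B is a knight.

A: knight, B: knight, C: knight, D: knave, E: knave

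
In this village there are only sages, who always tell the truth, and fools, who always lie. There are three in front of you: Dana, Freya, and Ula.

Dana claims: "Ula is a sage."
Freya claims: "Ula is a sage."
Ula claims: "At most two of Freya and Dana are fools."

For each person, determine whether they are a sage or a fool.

Regardless of anyone's role, Ula's statement is true, so Ula is a sage.
With that fixed, Dana's statement is true, so Dana is a sage.
With that fixed, Freya's statement is true, so Freya is a sage.

Dana: sage, Freya: sage, Ula: sage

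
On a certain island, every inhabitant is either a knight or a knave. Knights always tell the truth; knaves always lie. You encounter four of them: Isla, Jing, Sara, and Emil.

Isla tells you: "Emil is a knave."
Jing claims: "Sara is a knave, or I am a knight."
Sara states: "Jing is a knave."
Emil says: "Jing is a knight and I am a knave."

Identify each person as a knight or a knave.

Isla: knight, Jing: knave, Sara: knight, Emil: knave

Consider Isla. Suppose Isla is a knave.
Then no assignment of the remaining roles makes every statement match its speaker's type — contradiction.
So Isla is a knight.
Consider Jing. Suppose Jing is a knight.
Then whichever role Emil has, Emil's statement has the wrong truth value — contradiction.
So Jing is a knave.
With that fixed, Sara's statement is true, so Sara is a knight.
With that fixed, Emil's statement is false, so Emil is a knave.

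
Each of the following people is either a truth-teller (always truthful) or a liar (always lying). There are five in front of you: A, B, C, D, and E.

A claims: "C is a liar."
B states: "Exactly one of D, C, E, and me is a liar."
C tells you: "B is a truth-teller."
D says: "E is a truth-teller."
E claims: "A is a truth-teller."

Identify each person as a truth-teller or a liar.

A: truth-teller, B: liar, C: liar, D: truth-teller, E: truth-teller

Consider A. Suppose A is a liar.
Then no assignment of the remaining roles makes every statement match its speaker's type — contradiction.
So A is a truth-teller.
With that fixed, E's statement is true, so E is a truth-teller.
With that fixed, D's statement is true, so D is a truth-teller.
Consider B. Suppose B is a truth-teller.
Then no assignment of the remaining roles makes every statement match its speaker's type — contradiction.
So B is a liar.
With that fixed, C's statement is false, so C is a liar.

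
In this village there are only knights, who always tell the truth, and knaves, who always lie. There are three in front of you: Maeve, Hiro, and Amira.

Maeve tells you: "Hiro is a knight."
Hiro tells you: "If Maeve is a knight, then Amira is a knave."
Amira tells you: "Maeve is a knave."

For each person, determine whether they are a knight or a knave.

Maeve: knight, Hiro: knight, Amira: knave

Consider Maeve. Suppose Maeve is a knave.
Then no assignment of the remaining roles makes every statement match its speaker's type — contradiction.
So Maeve is a knight.
With that fixed, Amira's statement is false, so Amira is a knave.
With that fixed, Hiro's statement is true, so Hiro is a knight.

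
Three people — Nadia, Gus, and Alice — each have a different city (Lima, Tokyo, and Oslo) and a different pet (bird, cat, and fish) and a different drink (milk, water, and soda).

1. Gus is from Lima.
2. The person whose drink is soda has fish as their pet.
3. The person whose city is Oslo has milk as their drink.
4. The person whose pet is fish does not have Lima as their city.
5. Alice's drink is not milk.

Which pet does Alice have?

With clues 1–5, bird and cat are impossible for Alice's pet.
That leaves fish.

fish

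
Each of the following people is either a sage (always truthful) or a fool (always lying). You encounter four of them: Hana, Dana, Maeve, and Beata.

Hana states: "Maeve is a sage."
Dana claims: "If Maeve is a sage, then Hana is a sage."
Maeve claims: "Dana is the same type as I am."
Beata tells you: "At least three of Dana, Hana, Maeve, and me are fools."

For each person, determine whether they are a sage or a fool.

Consider Hana. Suppose Hana is a fool.
Then no assignment of the remaining roles makes every statement match its speaker's type — contradiction.
So Hana is a sage.
With that fixed, Dana's statement is true, so Dana is a sage.
With that fixed, Beata's statement is false, so Beata is a fool.
Consider Maeve. Suppose Maeve is a fool.
Then Hana's statement comes out false, contradicting Hana being a sage.
So Maeve is a sage.

Hana: sage, Dana: sage, Maeve: sage, Beata: fool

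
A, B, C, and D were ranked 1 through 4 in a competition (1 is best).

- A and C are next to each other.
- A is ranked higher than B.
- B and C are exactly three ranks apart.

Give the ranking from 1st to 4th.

From clues 1–2: B is in {3,4}.
From clues 1–3: C → rank 1, A → rank 2, D → rank 3, B → rank 4.

C, A, D, B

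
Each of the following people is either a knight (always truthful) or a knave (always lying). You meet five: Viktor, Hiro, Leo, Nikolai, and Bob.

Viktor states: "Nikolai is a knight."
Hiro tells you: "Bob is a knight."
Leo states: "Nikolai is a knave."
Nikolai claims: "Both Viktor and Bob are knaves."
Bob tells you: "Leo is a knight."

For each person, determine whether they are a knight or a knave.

Consider Viktor. Suppose Viktor is a knight.
Then no assignment of the remaining roles makes every statement match its speaker's type — contradiction.
So Viktor is a knave.
Consider Hiro. Suppose Hiro is a knave.
Then no assignment of the remaining roles makes every statement match its speaker's type — contradiction.
So Hiro is a knight.
Consider Leo. Suppose Leo is a knave.
Then no assignment of the remaining roles makes every statement match its speaker's type — contradiction.
So Leo is a knight.
With that fixed, Bob's statement is true, so Bob is a knight.
With that fixed, Nikolai's statement is false, so Nikolai is a knave.

Viktor: knave, Hiro: knight, Leo: knight, Nikolai: knave, Bob: knight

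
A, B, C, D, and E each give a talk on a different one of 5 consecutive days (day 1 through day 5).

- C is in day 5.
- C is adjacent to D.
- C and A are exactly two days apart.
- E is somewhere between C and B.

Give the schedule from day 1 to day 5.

B, E, A, D, C

From clue 1: C → day 5.
From clues 1–2: D → day 4.
From clues 1–3: A → day 3.
From clues 1–4: B → day 1, E → day 2.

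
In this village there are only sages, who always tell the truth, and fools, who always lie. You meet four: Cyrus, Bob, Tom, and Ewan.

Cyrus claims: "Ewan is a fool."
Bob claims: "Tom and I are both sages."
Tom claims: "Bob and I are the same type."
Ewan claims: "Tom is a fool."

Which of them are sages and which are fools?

Consider Cyrus. Suppose Cyrus is a fool.
Then no assignment of the remaining roles makes every statement match its speaker's type — contradiction.
So Cyrus is a sage.
Consider Bob. Suppose Bob is a fool.
Then whichever role Tom has, Tom's statement has the wrong truth value — contradiction.
So Bob is a sage.
Consider Tom. Suppose Tom is a fool.
Then Bob's statement comes out false, contradicting Bob being a sage.
So Tom is a sage.
With that fixed, Ewan's statement is false, so Ewan is a fool.

Cyrus: sage, Bob: sage, Tom: sage, Ewan: fool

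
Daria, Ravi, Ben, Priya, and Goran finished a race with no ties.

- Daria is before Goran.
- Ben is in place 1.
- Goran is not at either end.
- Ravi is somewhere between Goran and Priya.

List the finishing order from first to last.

Ben, Daria, Goran, Ravi, Priya

From clue 1: Daria is in {1,2,3,4}.
From clues 1–2: Ben → place 1.
From clues 1–3: Daria is in {2,3}.
From clues 1–4: Daria → place 2, Goran → place 3, Ravi → place 4, Priya → place 5.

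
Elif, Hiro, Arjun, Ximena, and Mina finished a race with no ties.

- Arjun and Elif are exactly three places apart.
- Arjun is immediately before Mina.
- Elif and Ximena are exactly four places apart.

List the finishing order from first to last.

Ximena, Arjun, Mina, Hiro, Elif

From clue 1: Elif is in {1,2,4,5}.
From clues 1–2: Elif is in {1,4,5}.
From clues 1–3: Ximena → place 1, Arjun → place 2, Mina → place 3, Hiro → place 4, Elif → place 5.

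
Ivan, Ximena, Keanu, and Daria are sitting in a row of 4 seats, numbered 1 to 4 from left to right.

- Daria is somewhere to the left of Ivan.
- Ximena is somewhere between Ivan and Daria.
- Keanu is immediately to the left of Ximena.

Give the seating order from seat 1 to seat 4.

From clue 1: Ivan is in {2,3,4}.
From clues 1–2: Ivan is in {3,4}.
From clues 1–3: Daria → seat 1, Keanu → seat 2, Ximena → seat 3, Ivan → seat 4.

Daria, Keanu, Ximena, Ivan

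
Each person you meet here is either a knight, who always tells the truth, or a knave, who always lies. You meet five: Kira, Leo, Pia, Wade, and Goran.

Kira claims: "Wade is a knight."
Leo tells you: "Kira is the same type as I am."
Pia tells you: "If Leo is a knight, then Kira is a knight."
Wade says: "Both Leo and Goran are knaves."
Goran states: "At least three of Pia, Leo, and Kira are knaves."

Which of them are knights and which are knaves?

Kira: knight, Leo: knave, Pia: knight, Wade: knight, Goran: knave

Consider Kira. Suppose Kira is a knave.
Then whichever role Leo has, Leo's statement has the wrong truth value — contradiction.
So Kira is a knight.
With that fixed, Pia's statement is true, so Pia is a knight.
With that fixed, Goran's statement is false, so Goran is a knave.
Consider Leo. Suppose Leo is a knight.
Then no assignment of the remaining roles makes every statement match its speaker's type — contradiction.
So Leo is a knave.
With that fixed, Wade's statement is true, so Wade is a knight.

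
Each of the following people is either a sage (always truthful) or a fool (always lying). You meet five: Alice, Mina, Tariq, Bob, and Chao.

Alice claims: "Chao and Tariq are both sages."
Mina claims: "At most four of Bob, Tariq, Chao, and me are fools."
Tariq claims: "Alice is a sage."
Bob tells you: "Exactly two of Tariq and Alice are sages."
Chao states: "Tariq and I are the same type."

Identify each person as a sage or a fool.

Regardless of anyone's role, Mina's statement is true, so Mina is a sage.
Consider Alice. Suppose Alice is a fool.
Then no assignment of the remaining roles makes every statement match its speaker's type — contradiction.
So Alice is a sage.
With that fixed, Tariq's statement is true, so Tariq is a sage.
With that fixed, Bob's statement is true, so Bob is a sage.
Consider Chao. Suppose Chao is a fool.
Then Alice's statement comes out false, contradicting Alice being a sage.
So Chao is a sage.

Alice: sage, Mina: sage, Tariq: sage, Bob: sage, Chao: sage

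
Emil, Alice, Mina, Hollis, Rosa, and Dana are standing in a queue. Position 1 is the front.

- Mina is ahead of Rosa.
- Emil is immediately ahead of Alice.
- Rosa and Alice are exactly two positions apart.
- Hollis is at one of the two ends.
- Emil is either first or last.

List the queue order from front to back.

From clue 1: Mina is in {1,2,3,4,5}.
From clues 1–2: Emil is in {1,2,3,4,5}.
From clues 1–4: Hollis is in {1,6}.
From clues 1–5: Emil → position 1, Alice → position 2, Mina → position 3, Rosa → position 4, Dana → position 5, Hollis → position 6.

Emil, Alice, Mina, Rosa, Dana, Hollis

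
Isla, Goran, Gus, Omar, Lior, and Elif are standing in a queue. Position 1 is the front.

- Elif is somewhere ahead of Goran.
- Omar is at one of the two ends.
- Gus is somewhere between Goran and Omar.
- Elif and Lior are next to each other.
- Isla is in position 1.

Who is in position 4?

Goran

With clues 1–2, Omar is ruled out for position 4.
With clues 1–5, Elif, Gus, Isla, and Lior are ruled out for position 4.
So position 4 is Goran.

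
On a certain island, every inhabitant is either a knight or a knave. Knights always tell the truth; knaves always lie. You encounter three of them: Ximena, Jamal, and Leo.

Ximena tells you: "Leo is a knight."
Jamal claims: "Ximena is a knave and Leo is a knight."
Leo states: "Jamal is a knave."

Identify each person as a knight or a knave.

Ximena: knight, Jamal: knave, Leo: knight

Consider Ximena. Suppose Ximena is a knave.
Then no assignment of the remaining roles makes every statement match its speaker's type — contradiction.
So Ximena is a knight.
With that fixed, Jamal's statement is false, so Jamal is a knave.
With that fixed, Leo's statement is true, so Leo is a knight.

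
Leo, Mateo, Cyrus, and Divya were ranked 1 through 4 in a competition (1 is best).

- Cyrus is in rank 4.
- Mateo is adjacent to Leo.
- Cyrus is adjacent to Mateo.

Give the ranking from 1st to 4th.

Divya, Leo, Mateo, Cyrus

From clue 1: Cyrus → rank 4.
From clues 1–2: Divya is in {1,3}.
From clues 1–3: Divya → rank 1, Leo → rank 2, Mateo → rank 3.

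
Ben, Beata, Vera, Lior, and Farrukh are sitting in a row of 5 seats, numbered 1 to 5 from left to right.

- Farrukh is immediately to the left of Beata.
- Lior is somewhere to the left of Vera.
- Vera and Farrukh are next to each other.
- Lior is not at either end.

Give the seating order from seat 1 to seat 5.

Ben, Lior, Vera, Farrukh, Beata

From clue 1: Beata is in {2,3,4,5}.
From clues 1–3: Beata is in {4,5}.
From clues 1–4: Ben → seat 1, Lior → seat 2, Vera → seat 3, Farrukh → seat 4, Beata → seat 5.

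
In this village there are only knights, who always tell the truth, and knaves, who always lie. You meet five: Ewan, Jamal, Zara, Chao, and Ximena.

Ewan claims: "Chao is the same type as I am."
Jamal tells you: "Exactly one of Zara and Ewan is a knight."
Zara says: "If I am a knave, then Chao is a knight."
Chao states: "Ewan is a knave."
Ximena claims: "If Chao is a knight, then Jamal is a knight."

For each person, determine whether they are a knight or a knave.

Consider Ewan. Suppose Ewan is a knight.
Then no assignment of the remaining roles makes every statement match its speaker's type — contradiction.
So Ewan is a knave.
With that fixed, Chao's statement is true, so Chao is a knight.
With that fixed, Zara's statement is true, so Zara is a knight.
With that fixed, Jamal's statement is true, so Jamal is a knight.
With that fixed, Ximena's statement is true, so Ximena is a knight.

Ewan: knave, Jamal: knight, Zara: knight, Chao: knight, Ximena: knight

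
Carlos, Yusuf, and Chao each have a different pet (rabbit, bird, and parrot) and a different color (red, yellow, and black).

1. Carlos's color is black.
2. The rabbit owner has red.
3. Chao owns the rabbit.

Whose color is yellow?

Yusuf

Clue 1 rules out Carlos for the one with color yellow.
With clues 1–3, Chao is impossible for the one with color yellow.
That leaves Yusuf.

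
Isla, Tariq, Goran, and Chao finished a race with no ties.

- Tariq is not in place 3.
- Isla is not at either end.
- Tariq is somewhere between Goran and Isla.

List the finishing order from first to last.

Goran, Tariq, Isla, Chao

From clue 1: Tariq is in {1,2,4}.
From clues 1–2: Isla is in {2,3}.
From clues 1–3: Goran → place 1, Tariq → place 2, Isla → place 3, Chao → place 4.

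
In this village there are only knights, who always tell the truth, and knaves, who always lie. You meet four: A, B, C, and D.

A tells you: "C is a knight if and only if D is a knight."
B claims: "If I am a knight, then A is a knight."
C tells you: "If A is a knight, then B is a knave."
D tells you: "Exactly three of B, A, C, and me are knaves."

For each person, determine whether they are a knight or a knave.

A: knight, B: knight, C: knave, D: knave

Consider A. Suppose A is a knave.
Then whichever role B has, B's statement has the wrong truth value — contradiction.
So A is a knight.
With that fixed, B's statement is true, so B is a knight.
With that fixed, C's statement is false, so C is a knave.
With that fixed, D's statement is false, so D is a knave.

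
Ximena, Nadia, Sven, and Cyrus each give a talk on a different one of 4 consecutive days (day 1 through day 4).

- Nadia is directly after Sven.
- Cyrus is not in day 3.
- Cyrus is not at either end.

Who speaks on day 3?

With clues 1–2, Cyrus is ruled out for day 3.
With clues 1–3, Nadia and Ximena are ruled out for day 3.
So day 3 is Sven.

Sven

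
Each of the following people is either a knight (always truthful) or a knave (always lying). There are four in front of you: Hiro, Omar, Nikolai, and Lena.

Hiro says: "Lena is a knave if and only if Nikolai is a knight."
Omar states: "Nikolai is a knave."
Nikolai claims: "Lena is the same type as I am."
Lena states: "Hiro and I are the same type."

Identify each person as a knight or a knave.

Consider Hiro. Suppose Hiro is a knave.
Then whichever role Lena has, Lena's statement has the wrong truth value — contradiction.
So Hiro is a knight.
Consider Omar. Suppose Omar is a knave.
Then no assignment of the remaining roles makes every statement match its speaker's type — contradiction.
So Omar is a knight.
Consider Nikolai. Suppose Nikolai is a knight.
Then Omar's statement comes out false, contradicting Omar being a knight.
So Nikolai is a knave.
Consider Lena. Suppose Lena is a knave.
Then Hiro's statement comes out false, contradicting Hiro being a knight.
So Lena is a knight.

Hiro: knight, Omar: knight, Nikolai: knave, Lena: knight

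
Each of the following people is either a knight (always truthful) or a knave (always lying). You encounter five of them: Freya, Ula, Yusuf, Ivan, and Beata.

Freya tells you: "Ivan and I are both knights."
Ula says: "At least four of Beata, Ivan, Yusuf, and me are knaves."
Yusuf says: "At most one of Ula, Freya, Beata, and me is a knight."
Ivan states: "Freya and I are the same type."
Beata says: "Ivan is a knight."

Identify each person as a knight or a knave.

Freya: knight, Ula: knave, Yusuf: knave, Ivan: knight, Beata: knight

Consider Freya. Suppose Freya is a knave.
Then whichever role Ivan has, Ivan's statement has the wrong truth value — contradiction.
So Freya is a knight.
Consider Ula. Suppose Ula is a knight.
Then Ula's own statement would have to be true, but it can't be — contradiction.
So Ula is a knave.
Consider Yusuf. Suppose Yusuf is a knight.
Then Yusuf's own statement would have to be true, but it can't be — contradiction.
So Yusuf is a knave.
Consider Ivan. Suppose Ivan is a knave.
Then Freya's statement comes out false, contradicting Freya being a knight.
So Ivan is a knight.
With that fixed, Beata's statement is true, so Beata is a knight.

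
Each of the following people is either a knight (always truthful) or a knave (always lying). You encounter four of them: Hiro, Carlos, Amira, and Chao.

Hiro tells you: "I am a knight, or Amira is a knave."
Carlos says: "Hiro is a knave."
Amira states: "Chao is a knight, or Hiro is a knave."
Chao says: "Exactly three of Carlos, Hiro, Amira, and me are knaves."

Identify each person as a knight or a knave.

Consider Hiro. Suppose Hiro is a knight.
Then no assignment of the remaining roles makes every statement match its speaker's type — contradiction.
So Hiro is a knave.
With that fixed, Carlos's statement is true, so Carlos is a knight.
With that fixed, Amira's statement is true, so Amira is a knight.
With that fixed, Chao's statement is false, so Chao is a knave.

Hiro: knave, Carlos: knight, Amira: knight, Chao: knave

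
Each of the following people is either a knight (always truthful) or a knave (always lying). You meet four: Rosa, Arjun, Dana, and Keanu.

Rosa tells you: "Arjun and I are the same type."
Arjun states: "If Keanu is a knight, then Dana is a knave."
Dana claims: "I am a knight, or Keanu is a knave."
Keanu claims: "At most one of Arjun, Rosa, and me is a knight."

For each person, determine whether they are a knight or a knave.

Consider Rosa. Suppose Rosa is a knave.
Then no assignment of the remaining roles makes every statement match its speaker's type — contradiction.
So Rosa is a knight.
Consider Arjun. Suppose Arjun is a knave.
Then Rosa's statement comes out false, contradicting Rosa being a knight.
So Arjun is a knight.
With that fixed, Keanu's statement is false, so Keanu is a knave.
With that fixed, Dana's statement is true, so Dana is a knight.

Rosa: knight, Arjun: knight, Dana: knight, Keanu: knave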